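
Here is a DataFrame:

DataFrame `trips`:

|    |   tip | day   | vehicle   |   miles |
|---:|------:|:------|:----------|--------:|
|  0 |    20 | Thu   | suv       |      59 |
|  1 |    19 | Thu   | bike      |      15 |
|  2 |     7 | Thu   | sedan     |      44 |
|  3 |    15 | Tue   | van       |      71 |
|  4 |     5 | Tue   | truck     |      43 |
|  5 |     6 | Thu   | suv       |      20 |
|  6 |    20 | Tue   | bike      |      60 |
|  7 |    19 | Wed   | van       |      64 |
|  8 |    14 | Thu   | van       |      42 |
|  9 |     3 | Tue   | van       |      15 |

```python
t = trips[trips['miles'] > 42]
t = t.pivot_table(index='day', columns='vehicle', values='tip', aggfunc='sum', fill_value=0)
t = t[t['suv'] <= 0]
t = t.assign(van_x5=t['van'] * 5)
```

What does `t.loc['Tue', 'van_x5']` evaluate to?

75

filter rows where miles > 42:
   tip  day vehicle  miles
0   20  Thu     suv     59
2    7  Thu   sedan     44
3   15  Tue     van     71
4    5  Tue   truck     43
6   20  Tue    bike     60
7   19  Wed     van     64
pivot: rows=day, cols=vehicle, sum(tip):
vehicle  bike  sedan  suv  truck  van
day                                  
Thu         0      7   20      0    0
Tue        20      0    0      5   15
Wed         0      0    0      0   19
filter rows where suv <= 0:
vehicle  bike  sedan  suv  truck  van
day                                  
Tue        20      0    0      5   15
Wed         0      0    0      0   19
add column van_x5 = t['van'] * 5:
vehicle  bike  sedan  suv  truck  van  van_x5
day                                          
Tue        20      0    0      5   15      75
Wed         0      0    0      0   19      95
Then the value at row 'Tue', column 'van_x5': 75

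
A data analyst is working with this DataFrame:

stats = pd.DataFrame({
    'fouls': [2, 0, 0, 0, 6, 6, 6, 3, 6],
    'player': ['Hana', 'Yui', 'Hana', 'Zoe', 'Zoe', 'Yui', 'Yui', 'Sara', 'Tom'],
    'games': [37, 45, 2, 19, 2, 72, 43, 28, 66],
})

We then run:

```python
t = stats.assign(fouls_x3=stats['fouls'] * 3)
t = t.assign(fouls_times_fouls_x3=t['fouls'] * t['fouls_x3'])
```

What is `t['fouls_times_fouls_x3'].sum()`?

add column fouls_x3 = stats['fouls'] * 3:
   fouls player  games  fouls_x3
0      2   Hana     37         6
1      0    Yui     45         0
2      0   Hana      2         0
3      0    Zoe     19         0
4      6    Zoe      2        18
5      6    Yui     72        18
6      6    Yui     43        18
7      3   Sara     28         9
8      6    Tom     66        18
add column fouls_times_fouls_x3 = t['fouls'] * t['fouls_x3']:
   fouls player  games  fouls_x3  fouls_times_fouls_x3
0      2   Hana     37         6                    12
1      0    Yui     45         0                     0
2      0   Hana      2         0                     0
3      0    Zoe     19         0                     0
4      6    Zoe      2        18                   108
5      6    Yui     72        18                   108
6      6    Yui     43        18                   108
7      3   Sara     28         9                    27
8      6    Tom     66        18                   108
sum of column 'fouls_times_fouls_x3' → 471

471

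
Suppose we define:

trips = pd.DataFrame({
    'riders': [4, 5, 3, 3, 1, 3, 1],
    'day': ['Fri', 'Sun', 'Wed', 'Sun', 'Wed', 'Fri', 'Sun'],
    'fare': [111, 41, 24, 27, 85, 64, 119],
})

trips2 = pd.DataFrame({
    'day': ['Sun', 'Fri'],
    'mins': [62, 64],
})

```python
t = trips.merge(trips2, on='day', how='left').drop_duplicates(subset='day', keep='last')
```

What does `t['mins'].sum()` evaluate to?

merge on 'day' (how='left') → 7 rows:
   riders  day  fare  mins
0       4  Fri   111  64.0
1       5  Sun    41  62.0
2       3  Wed    24   NaN
3       3  Sun    27  62.0
4       1  Wed    85   NaN
5       3  Fri    64  64.0
6       1  Sun   119  62.0
drop duplicate day (keep=last):
   riders  day  fare  mins
4       1  Wed    85   NaN
5       3  Fri    64  64.0
6       1  Sun   119  62.0
So sum() = 126.0.

126.0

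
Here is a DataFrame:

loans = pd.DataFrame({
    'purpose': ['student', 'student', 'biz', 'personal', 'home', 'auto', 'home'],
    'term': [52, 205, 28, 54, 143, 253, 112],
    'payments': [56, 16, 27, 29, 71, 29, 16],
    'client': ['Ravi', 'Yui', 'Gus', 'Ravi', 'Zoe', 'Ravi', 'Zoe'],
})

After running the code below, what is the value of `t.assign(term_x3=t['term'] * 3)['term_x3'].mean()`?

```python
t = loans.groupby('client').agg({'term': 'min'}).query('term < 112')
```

120.0

group by client, min of term:
        term
client      
Gus       28
Ravi      52
Yui      205
Zoe      112
filter rows where term < 112:
        term
client      
Gus       28
Ravi      52
add column term_x3 = t['term'] * 3:
        term  term_x3
client               
Gus       28       84
Ravi      52      156
mean of column 'term_x3' → 120.0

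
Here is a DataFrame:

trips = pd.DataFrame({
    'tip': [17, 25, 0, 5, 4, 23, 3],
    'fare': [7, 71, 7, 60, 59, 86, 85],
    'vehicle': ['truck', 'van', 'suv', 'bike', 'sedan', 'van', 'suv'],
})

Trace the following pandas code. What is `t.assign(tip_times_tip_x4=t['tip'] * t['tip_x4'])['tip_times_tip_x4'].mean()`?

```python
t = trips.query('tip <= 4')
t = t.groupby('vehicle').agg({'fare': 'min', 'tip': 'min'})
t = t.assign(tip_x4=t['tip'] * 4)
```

filter rows where tip <= 4:
   tip  fare vehicle
2    0     7     suv
4    4    59   sedan
6    3    85     suv
group by vehicle: min(fare), min(tip):
         fare  tip
vehicle           
sedan      59    4
suv         7    0
add column tip_x4 = t['tip'] * 4:
         fare  tip  tip_x4
vehicle                   
sedan      59    4      16
suv         7    0       0
add column tip_times_tip_x4 = t['tip'] * t['tip_x4']:
         fare  tip  tip_x4  tip_times_tip_x4
vehicle                                     
sedan      59    4      16                64
suv         7    0       0                 0
Hence 32.0.

32.0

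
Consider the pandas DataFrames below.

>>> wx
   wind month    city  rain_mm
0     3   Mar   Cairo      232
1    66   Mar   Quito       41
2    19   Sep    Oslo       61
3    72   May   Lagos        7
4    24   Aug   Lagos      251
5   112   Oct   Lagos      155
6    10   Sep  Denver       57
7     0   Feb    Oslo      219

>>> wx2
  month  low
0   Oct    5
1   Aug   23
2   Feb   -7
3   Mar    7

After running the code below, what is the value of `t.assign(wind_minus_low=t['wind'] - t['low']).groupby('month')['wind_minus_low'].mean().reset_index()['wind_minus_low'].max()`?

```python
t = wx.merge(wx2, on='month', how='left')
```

107.0

merge on 'month' (how='left') → 8 rows:
   wind month    city  rain_mm   low
0     3   Mar   Cairo      232   7.0
1    66   Mar   Quito       41   7.0
2    19   Sep    Oslo       61   NaN
3    72   May   Lagos        7   NaN
4    24   Aug   Lagos      251  23.0
5   112   Oct   Lagos      155   5.0
6    10   Sep  Denver       57   NaN
7     0   Feb    Oslo      219  -7.0
add column wind_minus_low = t['wind'] - t['low']:
   wind month    city  rain_mm   low  wind_minus_low
0     3   Mar   Cairo      232   7.0            -4.0
1    66   Mar   Quito       41   7.0            59.0
2    19   Sep    Oslo       61   NaN             NaN
3    72   May   Lagos        7   NaN             NaN
4    24   Aug   Lagos      251  23.0             1.0
5   112   Oct   Lagos      155   5.0           107.0
6    10   Sep  Denver       57   NaN             NaN
7     0   Feb    Oslo      219  -7.0             7.0
group by month, mean of wind_minus_low:
month
Aug      1.0
Feb      7.0
Mar     27.5
May      NaN
Oct    107.0
Sep      NaN
Name: wind_minus_low, dtype: float64
reset_index():
  month  wind_minus_low
0   Aug             1.0
1   Feb             7.0
2   Mar            27.5
3   May             NaN
4   Oct           107.0
5   Sep             NaN
Hence 107.0.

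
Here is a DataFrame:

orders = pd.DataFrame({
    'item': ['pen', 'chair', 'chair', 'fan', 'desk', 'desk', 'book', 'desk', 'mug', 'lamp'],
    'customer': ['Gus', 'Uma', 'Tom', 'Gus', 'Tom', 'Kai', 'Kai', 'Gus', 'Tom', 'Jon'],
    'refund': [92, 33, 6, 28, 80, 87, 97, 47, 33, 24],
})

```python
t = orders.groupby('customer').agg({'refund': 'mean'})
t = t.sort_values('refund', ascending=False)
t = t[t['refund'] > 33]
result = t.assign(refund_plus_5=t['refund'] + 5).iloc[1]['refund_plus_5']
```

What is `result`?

60.6666666667

group by customer, mean of refund:
             refund
customer           
Gus       55.666667
Jon       24.000000
Kai       92.000000
Tom       39.666667
Uma       33.000000
sort by refund descending:
             refund
customer           
Kai       92.000000
Gus       55.666667
Tom       39.666667
Uma       33.000000
Jon       24.000000
filter rows where refund > 33:
             refund
customer           
Kai       92.000000
Gus       55.666667
Tom       39.666667
add column refund_plus_5 = t['refund'] + 5:
             refund  refund_plus_5
customer                          
Kai       92.000000      97.000000
Gus       55.666667      60.666667
Tom       39.666667      44.666667
The value at position 1, column 'refund_plus_5' is 60.6666666667.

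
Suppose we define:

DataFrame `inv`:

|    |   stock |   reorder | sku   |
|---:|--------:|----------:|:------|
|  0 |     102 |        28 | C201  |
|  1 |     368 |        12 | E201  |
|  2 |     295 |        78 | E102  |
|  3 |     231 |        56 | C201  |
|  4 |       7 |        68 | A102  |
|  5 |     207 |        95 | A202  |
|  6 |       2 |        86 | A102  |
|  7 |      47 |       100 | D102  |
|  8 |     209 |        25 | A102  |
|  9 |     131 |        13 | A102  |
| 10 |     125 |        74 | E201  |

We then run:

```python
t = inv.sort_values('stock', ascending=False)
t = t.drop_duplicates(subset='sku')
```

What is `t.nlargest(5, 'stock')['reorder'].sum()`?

266

sort by stock descending:
    stock  reorder   sku
1     368       12  E201
2     295       78  E102
3     231       56  C201
8     209       25  A102
5     207       95  A202
9     131       13  A102
10    125       74  E201
0     102       28  C201
7      47      100  D102
4       7       68  A102
6       2       86  A102
drop duplicate sku (keep=first):
   stock  reorder   sku
1    368       12  E201
2    295       78  E102
3    231       56  C201
8    209       25  A102
5    207       95  A202
7     47      100  D102
take 5 rows with largest stock:
   stock  reorder   sku
1    368       12  E201
2    295       78  E102
3    231       56  C201
8    209       25  A102
5    207       95  A202
So sum() = 266.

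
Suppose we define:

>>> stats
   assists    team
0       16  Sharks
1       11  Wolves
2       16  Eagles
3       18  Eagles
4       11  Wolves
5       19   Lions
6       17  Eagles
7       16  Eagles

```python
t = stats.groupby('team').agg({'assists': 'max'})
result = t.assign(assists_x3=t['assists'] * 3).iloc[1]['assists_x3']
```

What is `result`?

group by team, max of assists:
        assists
team           
Eagles       18
Lions        19
Sharks       16
Wolves       11
add column assists_x3 = t['assists'] * 3:
        assists  assists_x3
team                       
Eagles       18          54
Lions        19          57
Sharks       16          48
Wolves       11          33
The value at position 1, column 'assists_x3' is 57.

57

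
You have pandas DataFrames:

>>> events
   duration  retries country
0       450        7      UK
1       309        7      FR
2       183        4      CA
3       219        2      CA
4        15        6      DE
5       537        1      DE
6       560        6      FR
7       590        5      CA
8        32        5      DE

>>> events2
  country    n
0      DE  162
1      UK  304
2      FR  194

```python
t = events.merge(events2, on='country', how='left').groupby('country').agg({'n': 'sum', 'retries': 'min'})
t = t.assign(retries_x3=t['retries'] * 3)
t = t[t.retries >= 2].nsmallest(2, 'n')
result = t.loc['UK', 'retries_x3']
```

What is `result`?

merge on 'country' (how='left') → 9 rows:
   duration  retries country      n
0       450        7      UK  304.0
1       309        7      FR  194.0
2       183        4      CA    NaN
3       219        2      CA    NaN
4        15        6      DE  162.0
5       537        1      DE  162.0
6       560        6      FR  194.0
7       590        5      CA    NaN
8        32        5      DE  162.0
group by country: sum(n), min(retries):
             n  retries
country                
CA         0.0        2
DE       486.0        1
FR       388.0        6
UK       304.0        7
add column retries_x3 = t['retries'] * 3:
             n  retries  retries_x3
country                            
CA         0.0        2           6
DE       486.0        1           3
FR       388.0        6          18
UK       304.0        7          21
filter rows where retries >= 2:
             n  retries  retries_x3
country                            
CA         0.0        2           6
FR       388.0        6          18
UK       304.0        7          21
take 2 rows with smallest n:
             n  retries  retries_x3
country                            
CA         0.0        2           6
UK       304.0        7          21

21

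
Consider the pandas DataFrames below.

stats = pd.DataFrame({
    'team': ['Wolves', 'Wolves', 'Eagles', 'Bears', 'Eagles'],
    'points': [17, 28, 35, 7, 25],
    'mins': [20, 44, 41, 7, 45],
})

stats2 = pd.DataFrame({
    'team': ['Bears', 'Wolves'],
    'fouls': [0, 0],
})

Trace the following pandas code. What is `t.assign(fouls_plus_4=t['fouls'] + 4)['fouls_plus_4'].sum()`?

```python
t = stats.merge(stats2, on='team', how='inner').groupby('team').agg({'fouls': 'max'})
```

8

merge on 'team' (how='inner') → 3 rows:
     team  points  mins  fouls
0  Wolves      17    20      0
1  Wolves      28    44      0
2   Bears       7     7      0
group by team, max of fouls:
        fouls
team         
Bears       0
Wolves      0
add column fouls_plus_4 = t['fouls'] + 4:
        fouls  fouls_plus_4
team                       
Bears       0             4
Wolves      0             4
Hence 8.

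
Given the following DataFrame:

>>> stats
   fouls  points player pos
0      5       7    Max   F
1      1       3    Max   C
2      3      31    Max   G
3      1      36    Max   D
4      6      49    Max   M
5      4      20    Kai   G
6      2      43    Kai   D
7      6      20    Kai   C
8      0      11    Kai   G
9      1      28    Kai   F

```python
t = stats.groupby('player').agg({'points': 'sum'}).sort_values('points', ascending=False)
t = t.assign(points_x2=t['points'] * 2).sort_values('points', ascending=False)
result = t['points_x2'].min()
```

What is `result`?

244

group by player, sum of points:
        points
player        
Kai        122
Max        126
sort by points descending:
        points
player        
Max        126
Kai        122
add column points_x2 = t['points'] * 2:
        points  points_x2
player                   
Max        126        252
Kai        122        244
sort by points descending:
        points  points_x2
player                   
Max        126        252
Kai        122        244
min of column 'points_x2' → 244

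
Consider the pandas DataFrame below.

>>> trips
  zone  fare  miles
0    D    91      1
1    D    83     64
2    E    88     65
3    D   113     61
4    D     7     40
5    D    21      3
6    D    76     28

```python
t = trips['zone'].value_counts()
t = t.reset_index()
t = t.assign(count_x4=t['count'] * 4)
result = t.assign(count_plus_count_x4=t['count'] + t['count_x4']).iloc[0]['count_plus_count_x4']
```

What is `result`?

value_counts of zone:
zone
D    6
E    1
Name: count, dtype: int64
reset_index():
  zone  count
0    D      6
1    E      1
add column count_x4 = t['count'] * 4:
  zone  count  count_x4
0    D      6        24
1    E      1         4
add column count_plus_count_x4 = t['count'] + t['count_x4']:
  zone  count  count_x4  count_plus_count_x4
0    D      6        24                   30
1    E      1         4                    5
Taking the value at position 0, column 'count_plus_count_x4' gives 30.

30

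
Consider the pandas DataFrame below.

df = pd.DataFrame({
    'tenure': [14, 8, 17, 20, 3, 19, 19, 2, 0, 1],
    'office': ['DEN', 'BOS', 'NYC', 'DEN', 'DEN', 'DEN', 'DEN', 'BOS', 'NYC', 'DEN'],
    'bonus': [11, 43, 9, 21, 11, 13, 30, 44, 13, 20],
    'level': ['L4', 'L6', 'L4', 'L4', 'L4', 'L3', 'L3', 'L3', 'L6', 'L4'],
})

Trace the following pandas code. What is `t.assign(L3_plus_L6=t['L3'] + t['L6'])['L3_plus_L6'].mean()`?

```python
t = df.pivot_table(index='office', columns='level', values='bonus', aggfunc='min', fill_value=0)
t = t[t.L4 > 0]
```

13.0

pivot: rows=office, cols=level, min(bonus):
level   L3  L4  L6
office            
BOS     44   0  43
DEN     13  11   0
NYC      0   9  13
filter rows where L4 > 0:
level   L3  L4  L6
office            
DEN     13  11   0
NYC      0   9  13
add column L3_plus_L6 = t['L3'] + t['L6']:
level   L3  L4  L6  L3_plus_L6
office                        
DEN     13  11   0          13
NYC      0   9  13          13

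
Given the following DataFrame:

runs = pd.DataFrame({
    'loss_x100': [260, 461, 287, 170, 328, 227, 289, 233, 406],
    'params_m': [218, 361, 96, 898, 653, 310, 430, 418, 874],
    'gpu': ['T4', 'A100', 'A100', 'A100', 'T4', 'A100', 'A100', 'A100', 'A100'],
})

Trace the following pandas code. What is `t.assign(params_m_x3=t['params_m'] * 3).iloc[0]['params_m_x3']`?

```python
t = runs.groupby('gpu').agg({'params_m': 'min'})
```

288

group by gpu, min of params_m:
      params_m
gpu           
A100        96
T4         218
add column params_m_x3 = t['params_m'] * 3:
      params_m  params_m_x3
gpu                        
A100        96          288
T4         218          654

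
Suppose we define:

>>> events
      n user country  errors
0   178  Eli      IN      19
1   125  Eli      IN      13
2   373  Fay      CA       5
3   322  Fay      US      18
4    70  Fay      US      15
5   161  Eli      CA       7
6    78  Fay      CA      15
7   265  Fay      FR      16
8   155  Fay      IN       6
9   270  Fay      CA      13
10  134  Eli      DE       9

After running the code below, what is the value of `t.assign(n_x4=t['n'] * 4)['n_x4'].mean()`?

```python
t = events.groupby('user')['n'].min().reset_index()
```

group by user, min of n:
user
Eli    125
Fay     70
Name: n, dtype: int64
reset_index():
  user    n
0  Eli  125
1  Fay   70
add column n_x4 = t['n'] * 4:
  user    n  n_x4
0  Eli  125   500
1  Fay   70   280

390.0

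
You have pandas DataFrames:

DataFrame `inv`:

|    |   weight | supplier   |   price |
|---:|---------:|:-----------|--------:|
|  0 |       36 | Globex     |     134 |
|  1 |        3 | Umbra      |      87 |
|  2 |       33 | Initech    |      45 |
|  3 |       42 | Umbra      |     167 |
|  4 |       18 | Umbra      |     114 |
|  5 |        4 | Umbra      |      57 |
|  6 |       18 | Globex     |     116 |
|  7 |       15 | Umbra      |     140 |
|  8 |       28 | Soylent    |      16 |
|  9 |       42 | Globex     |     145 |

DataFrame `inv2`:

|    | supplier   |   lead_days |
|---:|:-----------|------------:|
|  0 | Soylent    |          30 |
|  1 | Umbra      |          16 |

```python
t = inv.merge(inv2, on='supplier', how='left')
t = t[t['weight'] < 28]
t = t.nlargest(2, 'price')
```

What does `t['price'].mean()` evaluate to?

merge on 'supplier' (how='left') → 10 rows:
   weight supplier  price  lead_days
0      36   Globex    134        NaN
1       3    Umbra     87       16.0
2      33  Initech     45        NaN
3      42    Umbra    167       16.0
4      18    Umbra    114       16.0
5       4    Umbra     57       16.0
6      18   Globex    116        NaN
7      15    Umbra    140       16.0
8      28  Soylent     16       30.0
9      42   Globex    145        NaN
filter rows where weight < 28:
   weight supplier  price  lead_days
1       3    Umbra     87       16.0
4      18    Umbra    114       16.0
5       4    Umbra     57       16.0
6      18   Globex    116        NaN
7      15    Umbra    140       16.0
take 2 rows with largest price:
   weight supplier  price  lead_days
7      15    Umbra    140       16.0
6      18   Globex    116        NaN
Finally, mean of column 'price' = 128.0.

128.0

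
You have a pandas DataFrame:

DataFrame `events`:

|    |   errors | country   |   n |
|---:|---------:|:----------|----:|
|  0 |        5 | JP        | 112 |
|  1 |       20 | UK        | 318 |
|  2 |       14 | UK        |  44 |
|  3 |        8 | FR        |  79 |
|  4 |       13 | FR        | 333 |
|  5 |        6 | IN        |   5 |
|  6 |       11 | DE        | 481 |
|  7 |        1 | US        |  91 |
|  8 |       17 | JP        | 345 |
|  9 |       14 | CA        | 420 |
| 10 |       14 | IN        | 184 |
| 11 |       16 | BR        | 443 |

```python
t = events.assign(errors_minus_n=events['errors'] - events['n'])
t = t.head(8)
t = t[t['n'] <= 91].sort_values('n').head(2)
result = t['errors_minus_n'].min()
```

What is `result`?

add column errors_minus_n = events['errors'] - events['n']:
    errors country    n  errors_minus_n
0        5      JP  112            -107
1       20      UK  318            -298
2       14      UK   44             -30
3        8      FR   79             -71
4       13      FR  333            -320
5        6      IN    5               1
6       11      DE  481            -470
7        1      US   91             -90
8       17      JP  345            -328
9       14      CA  420            -406
10      14      IN  184            -170
11      16      BR  443            -427
take first 8 rows:
   errors country    n  errors_minus_n
0       5      JP  112            -107
1      20      UK  318            -298
2      14      UK   44             -30
3       8      FR   79             -71
4      13      FR  333            -320
5       6      IN    5               1
6      11      DE  481            -470
7       1      US   91             -90
filter rows where n <= 91:
   errors country   n  errors_minus_n
2      14      UK  44             -30
3       8      FR  79             -71
5       6      IN   5               1
7       1      US  91             -90
sort by n:
   errors country   n  errors_minus_n
5       6      IN   5               1
2      14      UK  44             -30
3       8      FR  79             -71
7       1      US  91             -90
take first 2 rows:
   errors country   n  errors_minus_n
5       6      IN   5               1
2      14      UK  44             -30
Finally, min of column 'errors_minus_n' = -30.

-30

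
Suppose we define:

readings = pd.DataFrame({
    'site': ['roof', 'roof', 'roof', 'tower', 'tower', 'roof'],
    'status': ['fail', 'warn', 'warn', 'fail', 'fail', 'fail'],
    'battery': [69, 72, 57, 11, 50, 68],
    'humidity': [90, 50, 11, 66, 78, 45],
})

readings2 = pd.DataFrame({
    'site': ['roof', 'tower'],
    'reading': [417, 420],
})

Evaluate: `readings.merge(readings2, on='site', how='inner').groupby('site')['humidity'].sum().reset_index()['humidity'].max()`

196

merge on 'site' (how='inner') → 6 rows:
    site status  battery  humidity  reading
0   roof   fail       69        90      417
1   roof   warn       72        50      417
2   roof   warn       57        11      417
3  tower   fail       11        66      420
4  tower   fail       50        78      420
5   roof   fail       68        45      417
group by site, sum of humidity:
site
roof     196
tower    144
Name: humidity, dtype: int64
reset_index():
    site  humidity
0   roof       196
1  tower       144
Reading off the max of column 'humidity', we get 196.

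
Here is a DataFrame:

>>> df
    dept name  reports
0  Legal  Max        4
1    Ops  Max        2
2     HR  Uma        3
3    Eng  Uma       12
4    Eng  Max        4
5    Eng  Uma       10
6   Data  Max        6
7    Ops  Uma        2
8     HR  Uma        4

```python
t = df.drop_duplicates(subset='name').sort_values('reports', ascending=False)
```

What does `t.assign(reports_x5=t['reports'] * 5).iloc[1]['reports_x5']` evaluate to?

drop duplicate name (keep=first):
    dept name  reports
0  Legal  Max        4
2     HR  Uma        3
sort by reports descending:
    dept name  reports
0  Legal  Max        4
2     HR  Uma        3
add column reports_x5 = t['reports'] * 5:
    dept name  reports  reports_x5
0  Legal  Max        4          20
2     HR  Uma        3          15
Reading off the value at position 1, column 'reports_x5', we get 15.

15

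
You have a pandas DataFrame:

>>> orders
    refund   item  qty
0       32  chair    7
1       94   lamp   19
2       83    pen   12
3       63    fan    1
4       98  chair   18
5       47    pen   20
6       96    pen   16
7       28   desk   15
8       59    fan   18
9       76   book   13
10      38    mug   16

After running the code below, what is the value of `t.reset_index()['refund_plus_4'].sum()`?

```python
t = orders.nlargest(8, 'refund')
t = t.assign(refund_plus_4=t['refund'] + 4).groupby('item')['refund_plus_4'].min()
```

394

take 8 rows with largest refund:
   refund   item  qty
4      98  chair   18
6      96    pen   16
1      94   lamp   19
2      83    pen   12
9      76   book   13
3      63    fan    1
8      59    fan   18
5      47    pen   20
add column refund_plus_4 = t['refund'] + 4:
   refund   item  qty  refund_plus_4
4      98  chair   18            102
6      96    pen   16            100
1      94   lamp   19             98
2      83    pen   12             87
9      76   book   13             80
3      63    fan    1             67
8      59    fan   18             63
5      47    pen   20             51
group by item, min of refund_plus_4:
item
book      80
chair    102
fan       63
lamp      98
pen       51
Name: refund_plus_4, dtype: int64
reset_index():
    item  refund_plus_4
0   book             80
1  chair            102
2    fan             63
3   lamp             98
4    pen             51
Finally, sum of column 'refund_plus_4' = 394.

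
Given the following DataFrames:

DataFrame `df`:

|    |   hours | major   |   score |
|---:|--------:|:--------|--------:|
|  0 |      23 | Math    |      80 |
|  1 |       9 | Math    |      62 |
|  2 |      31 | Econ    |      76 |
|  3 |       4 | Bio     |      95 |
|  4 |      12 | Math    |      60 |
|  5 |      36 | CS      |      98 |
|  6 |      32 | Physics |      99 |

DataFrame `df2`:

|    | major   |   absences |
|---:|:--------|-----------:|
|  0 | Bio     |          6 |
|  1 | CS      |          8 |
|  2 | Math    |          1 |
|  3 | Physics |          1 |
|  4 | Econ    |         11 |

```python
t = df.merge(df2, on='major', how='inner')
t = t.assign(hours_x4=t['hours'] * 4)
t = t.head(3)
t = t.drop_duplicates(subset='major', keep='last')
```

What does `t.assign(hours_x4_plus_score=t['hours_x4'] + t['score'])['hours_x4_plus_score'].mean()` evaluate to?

merge on 'major' (how='inner') → 7 rows:
   hours    major  score  absences
0     23     Math     80         1
1      9     Math     62         1
2     31     Econ     76        11
3      4      Bio     95         6
4     12     Math     60         1
5     36       CS     98         8
6     32  Physics     99         1
add column hours_x4 = t['hours'] * 4:
   hours    major  score  absences  hours_x4
0     23     Math     80         1        92
1      9     Math     62         1        36
2     31     Econ     76        11       124
3      4      Bio     95         6        16
4     12     Math     60         1        48
5     36       CS     98         8       144
6     32  Physics     99         1       128
take first 3 rows:
   hours major  score  absences  hours_x4
0     23  Math     80         1        92
1      9  Math     62         1        36
2     31  Econ     76        11       124
drop duplicate major (keep=last):
   hours major  score  absences  hours_x4
1      9  Math     62         1        36
2     31  Econ     76        11       124
add column hours_x4_plus_score = t['hours_x4'] + t['score']:
   hours major  score  absences  hours_x4  hours_x4_plus_score
1      9  Math     62         1        36                   98
2     31  Econ     76        11       124                  200
The mean of column 'hours_x4_plus_score' is 149.0.

149.0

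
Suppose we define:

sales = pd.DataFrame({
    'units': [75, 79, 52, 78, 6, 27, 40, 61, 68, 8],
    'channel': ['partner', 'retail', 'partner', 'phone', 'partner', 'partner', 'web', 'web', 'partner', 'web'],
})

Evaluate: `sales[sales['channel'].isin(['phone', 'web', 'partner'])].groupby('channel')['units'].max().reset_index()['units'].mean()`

71.3333333333

filter rows where channel in ['phone', 'web', 'partner']:
   units  channel
0     75  partner
2     52  partner
3     78    phone
4      6  partner
5     27  partner
6     40      web
7     61      web
8     68  partner
9      8      web
group by channel, max of units:
channel
partner    75
phone      78
web        61
Name: units, dtype: int64
reset_index():
   channel  units
0  partner     75
1    phone     78
2      web     61
Hence 71.3333333333.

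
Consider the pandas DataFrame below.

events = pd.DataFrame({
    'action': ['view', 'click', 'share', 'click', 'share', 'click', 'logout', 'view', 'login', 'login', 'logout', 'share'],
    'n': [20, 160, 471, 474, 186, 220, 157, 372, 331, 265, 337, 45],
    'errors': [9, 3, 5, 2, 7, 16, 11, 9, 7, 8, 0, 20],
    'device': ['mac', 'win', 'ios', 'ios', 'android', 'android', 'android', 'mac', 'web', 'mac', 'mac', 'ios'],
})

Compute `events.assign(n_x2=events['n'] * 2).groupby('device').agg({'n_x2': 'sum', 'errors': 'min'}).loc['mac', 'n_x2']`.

1988

add column n_x2 = events['n'] * 2:
    action    n  errors   device  n_x2
0     view   20       9      mac    40
1    click  160       3      win   320
2    share  471       5      ios   942
3    click  474       2      ios   948
4    share  186       7  android   372
5    click  220      16  android   440
6   logout  157      11  android   314
7     view  372       9      mac   744
8    login  331       7      web   662
9    login  265       8      mac   530
10  logout  337       0      mac   674
11   share   45      20      ios    90
group by device: sum(n_x2), min(errors):
         n_x2  errors
device               
android  1126       7
ios      1980       2
mac      1988       0
web       662       7
win       320       3
Finally, value at row 'mac', column 'n_x2' = 1988.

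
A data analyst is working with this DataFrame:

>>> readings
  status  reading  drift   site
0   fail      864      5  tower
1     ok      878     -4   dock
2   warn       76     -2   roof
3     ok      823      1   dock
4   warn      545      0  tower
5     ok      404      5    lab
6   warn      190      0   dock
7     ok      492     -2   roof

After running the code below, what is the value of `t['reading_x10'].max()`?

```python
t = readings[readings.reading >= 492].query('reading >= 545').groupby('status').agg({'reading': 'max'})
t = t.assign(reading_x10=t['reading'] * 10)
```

8780

filter rows where reading >= 492:
  status  reading  drift   site
0   fail      864      5  tower
1     ok      878     -4   dock
3     ok      823      1   dock
4   warn      545      0  tower
7     ok      492     -2   roof
filter rows where reading >= 545:
  status  reading  drift   site
0   fail      864      5  tower
1     ok      878     -4   dock
3     ok      823      1   dock
4   warn      545      0  tower
group by status, max of reading:
        reading
status         
fail        864
ok          878
warn        545
add column reading_x10 = t['reading'] * 10:
        reading  reading_x10
status                      
fail        864         8640
ok          878         8780
warn        545         5450
Finally, max of column 'reading_x10' = 8780.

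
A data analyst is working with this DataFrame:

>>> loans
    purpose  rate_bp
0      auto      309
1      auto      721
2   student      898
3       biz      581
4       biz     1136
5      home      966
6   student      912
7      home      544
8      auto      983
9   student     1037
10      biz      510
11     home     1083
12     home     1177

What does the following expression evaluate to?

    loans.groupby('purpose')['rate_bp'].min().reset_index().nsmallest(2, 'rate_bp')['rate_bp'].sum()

819

group by purpose, min of rate_bp:
purpose
auto       309
biz        510
home       544
student    898
Name: rate_bp, dtype: int64
reset_index():
   purpose  rate_bp
0     auto      309
1      biz      510
2     home      544
3  student      898
take 2 rows with smallest rate_bp:
  purpose  rate_bp
0    auto      309
1     biz      510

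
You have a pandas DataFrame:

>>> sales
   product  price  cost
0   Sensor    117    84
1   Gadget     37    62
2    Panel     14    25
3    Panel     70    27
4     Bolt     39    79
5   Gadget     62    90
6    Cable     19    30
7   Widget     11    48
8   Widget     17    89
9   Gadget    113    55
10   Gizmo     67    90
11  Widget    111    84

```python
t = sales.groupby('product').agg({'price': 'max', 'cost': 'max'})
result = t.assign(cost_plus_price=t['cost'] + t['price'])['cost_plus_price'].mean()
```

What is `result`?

146.428571429

group by product: max(price), max(cost):
         price  cost
product             
Bolt        39    79
Cable       19    30
Gadget     113    90
Gizmo       67    90
Panel       70    27
Sensor     117    84
Widget     111    89
add column cost_plus_price = t['cost'] + t['price']:
         price  cost  cost_plus_price
product                              
Bolt        39    79              118
Cable       19    30               49
Gadget     113    90              203
Gizmo       67    90              157
Panel       70    27               97
Sensor     117    84              201
Widget     111    89              200
So mean() = 146.428571429.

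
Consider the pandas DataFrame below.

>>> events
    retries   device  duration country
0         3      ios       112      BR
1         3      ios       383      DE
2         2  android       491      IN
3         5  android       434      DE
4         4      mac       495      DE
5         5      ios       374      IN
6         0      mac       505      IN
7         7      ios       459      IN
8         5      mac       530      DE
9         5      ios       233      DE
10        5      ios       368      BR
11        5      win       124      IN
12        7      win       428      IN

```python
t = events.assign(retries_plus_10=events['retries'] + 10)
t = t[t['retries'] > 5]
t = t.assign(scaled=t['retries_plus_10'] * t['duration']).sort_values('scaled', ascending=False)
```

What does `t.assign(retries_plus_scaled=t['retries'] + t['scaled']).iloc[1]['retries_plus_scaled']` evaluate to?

add column retries_plus_10 = events['retries'] + 10:
    retries   device  duration country  retries_plus_10
0         3      ios       112      BR               13
1         3      ios       383      DE               13
2         2  android       491      IN               12
3         5  android       434      DE               15
4         4      mac       495      DE               14
5         5      ios       374      IN               15
6         0      mac       505      IN               10
7         7      ios       459      IN               17
8         5      mac       530      DE               15
9         5      ios       233      DE               15
10        5      ios       368      BR               15
11        5      win       124      IN               15
12        7      win       428      IN               17
filter rows where retries > 5:
    retries device  duration country  retries_plus_10
7         7    ios       459      IN               17
12        7    win       428      IN               17
add column scaled = t['retries_plus_10'] * t['duration']:
    retries device  duration country  retries_plus_10  scaled
7         7    ios       459      IN               17    7803
12        7    win       428      IN               17    7276
sort by scaled descending:
    retries device  duration country  retries_plus_10  scaled
7         7    ios       459      IN               17    7803
12        7    win       428      IN               17    7276
add column retries_plus_scaled = t['retries'] + t['scaled']:
    retries device  duration country  retries_plus_10  scaled  retries_plus_scaled
7         7    ios       459      IN               17    7803                 7810
12        7    win       428      IN               17    7276                 7283

7283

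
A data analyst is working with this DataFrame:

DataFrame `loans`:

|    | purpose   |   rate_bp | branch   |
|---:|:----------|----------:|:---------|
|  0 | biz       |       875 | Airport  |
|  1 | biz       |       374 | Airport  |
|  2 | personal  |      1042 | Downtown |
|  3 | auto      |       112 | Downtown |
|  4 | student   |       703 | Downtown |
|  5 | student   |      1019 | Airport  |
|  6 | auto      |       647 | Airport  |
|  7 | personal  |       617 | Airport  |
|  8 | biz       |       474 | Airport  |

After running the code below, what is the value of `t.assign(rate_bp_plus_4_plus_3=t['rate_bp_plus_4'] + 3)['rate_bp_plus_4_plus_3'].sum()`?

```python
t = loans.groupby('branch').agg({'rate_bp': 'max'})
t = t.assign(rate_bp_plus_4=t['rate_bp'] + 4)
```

group by branch, max of rate_bp:
          rate_bp
branch           
Airport      1019
Downtown     1042
add column rate_bp_plus_4 = t['rate_bp'] + 4:
          rate_bp  rate_bp_plus_4
branch                           
Airport      1019            1023
Downtown     1042            1046
add column rate_bp_plus_4_plus_3 = t['rate_bp_plus_4'] + 3:
          rate_bp  rate_bp_plus_4  rate_bp_plus_4_plus_3
branch                                                  
Airport      1019            1023                   1026
Downtown     1042            1046                   1049

2075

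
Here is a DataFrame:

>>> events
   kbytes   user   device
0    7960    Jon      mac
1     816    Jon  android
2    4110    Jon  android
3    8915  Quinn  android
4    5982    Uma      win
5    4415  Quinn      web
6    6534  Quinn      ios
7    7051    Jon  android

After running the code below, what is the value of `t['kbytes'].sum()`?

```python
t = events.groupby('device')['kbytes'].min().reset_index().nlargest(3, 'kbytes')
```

group by device, min of kbytes:
device
android     816
ios        6534
mac        7960
web        4415
win        5982
Name: kbytes, dtype: int64
reset_index():
    device  kbytes
0  android     816
1      ios    6534
2      mac    7960
3      web    4415
4      win    5982
take 3 rows with largest kbytes:
  device  kbytes
2    mac    7960
1    ios    6534
4    win    5982
Then the sum of column 'kbytes': 20476

20476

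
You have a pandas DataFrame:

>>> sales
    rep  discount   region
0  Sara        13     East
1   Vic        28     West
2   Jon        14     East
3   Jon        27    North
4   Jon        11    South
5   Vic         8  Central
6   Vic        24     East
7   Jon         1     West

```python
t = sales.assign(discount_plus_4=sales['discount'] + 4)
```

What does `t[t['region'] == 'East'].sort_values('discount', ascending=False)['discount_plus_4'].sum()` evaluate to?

63

add column discount_plus_4 = sales['discount'] + 4:
    rep  discount   region  discount_plus_4
0  Sara        13     East               17
1   Vic        28     West               32
2   Jon        14     East               18
3   Jon        27    North               31
4   Jon        11    South               15
5   Vic         8  Central               12
6   Vic        24     East               28
7   Jon         1     West                5
filter rows where region == 'East':
    rep  discount region  discount_plus_4
0  Sara        13   East               17
2   Jon        14   East               18
6   Vic        24   East               28
sort by discount descending:
    rep  discount region  discount_plus_4
6   Vic        24   East               28
2   Jon        14   East               18
0  Sara        13   East               17
Then the sum of column 'discount_plus_4': 63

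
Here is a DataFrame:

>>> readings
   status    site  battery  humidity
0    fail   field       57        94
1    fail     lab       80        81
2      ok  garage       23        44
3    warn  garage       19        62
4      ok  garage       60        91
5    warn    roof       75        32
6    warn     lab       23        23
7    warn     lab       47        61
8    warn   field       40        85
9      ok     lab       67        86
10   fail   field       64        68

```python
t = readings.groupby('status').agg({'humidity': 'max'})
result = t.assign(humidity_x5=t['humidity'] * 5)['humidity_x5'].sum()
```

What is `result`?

1350

group by status, max of humidity:
        humidity
status          
fail          94
ok            91
warn          85
add column humidity_x5 = t['humidity'] * 5:
        humidity  humidity_x5
status                       
fail          94          470
ok            91          455
warn          85          425
Then the sum of column 'humidity_x5': 1350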